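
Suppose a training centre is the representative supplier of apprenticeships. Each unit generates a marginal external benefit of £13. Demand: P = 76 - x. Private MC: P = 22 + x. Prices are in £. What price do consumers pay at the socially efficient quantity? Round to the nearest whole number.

P = £43

Social marginal cost = private MC − MEB = 9 + x.
Set SMC = demand: 9 + x = 76 - x → x* = 33.5000.
Consumer price on the demand curve at x*: 76 − 1×33.5000 = 42.5000.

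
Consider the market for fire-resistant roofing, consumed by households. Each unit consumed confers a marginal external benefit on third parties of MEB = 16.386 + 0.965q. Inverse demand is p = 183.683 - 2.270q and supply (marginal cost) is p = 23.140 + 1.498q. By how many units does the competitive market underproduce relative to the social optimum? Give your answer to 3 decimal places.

Market equilibrium (private): 23.140 + 1.498q = 183.683 - 2.270q → q_m = 42.6070.
Social marginal benefit = demand + MEB = 200.069 - 1.305q.
Set SMB = MC: 200.069 - 1.305q = 23.140 + 1.498q → q* = 63.1213.
Gap = |42.6070 − 63.1213| = 20.5143.

20.514 units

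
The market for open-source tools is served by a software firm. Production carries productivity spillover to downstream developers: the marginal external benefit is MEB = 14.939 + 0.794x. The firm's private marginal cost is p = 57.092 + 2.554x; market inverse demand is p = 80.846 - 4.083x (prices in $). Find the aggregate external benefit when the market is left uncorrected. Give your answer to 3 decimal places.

Market equilibrium (private): 57.092 + 2.554x = 80.846 - 4.083x → x_m = 3.5790.
Total external benefit = ∫₀^{x_m} (14.939 + 0.794x) dx = 14.939×3.5790 + ½×0.794×3.5790² = 58.5519.

$58.552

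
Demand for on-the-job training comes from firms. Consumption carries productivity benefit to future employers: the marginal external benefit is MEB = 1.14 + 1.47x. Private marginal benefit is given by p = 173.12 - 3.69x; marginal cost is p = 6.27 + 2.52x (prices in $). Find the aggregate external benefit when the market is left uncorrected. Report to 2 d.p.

$561.22

Market equilibrium (private): 6.27 + 2.52x = 173.12 - 3.69x → x_m = 26.8680.
Total external benefit = ∫₀^{x_m} (1.14 + 1.47x) dx = 1.14×26.8680 + ½×1.47×26.8680² = 561.2182.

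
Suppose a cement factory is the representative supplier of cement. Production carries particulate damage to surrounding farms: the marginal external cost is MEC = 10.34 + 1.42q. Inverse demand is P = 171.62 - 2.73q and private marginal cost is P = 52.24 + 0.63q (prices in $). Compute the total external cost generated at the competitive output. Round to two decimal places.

$1263.66

Market equilibrium (private): 52.24 + 0.63q = 171.62 - 2.73q → q_m = 35.5298.
Total external cost = ∫₀^{q_m} (10.34 + 1.42q) dq = 10.34×35.5298 + ½×1.42×35.5298² = 1263.6585.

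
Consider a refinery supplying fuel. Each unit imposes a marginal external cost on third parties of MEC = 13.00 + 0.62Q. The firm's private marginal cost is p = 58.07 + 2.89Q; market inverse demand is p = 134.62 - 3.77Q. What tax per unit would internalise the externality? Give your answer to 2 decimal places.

tax = 18.41 per unit

Social marginal cost = private MC + MEC = 71.07 + 3.51Q.
Set SMC = demand: 71.07 + 3.51Q = 134.62 - 3.77Q → Q* = 8.7294.
The Pigouvian tax equals MEC at Q*: 13.00 + 0.62×8.7294 = 18.4122.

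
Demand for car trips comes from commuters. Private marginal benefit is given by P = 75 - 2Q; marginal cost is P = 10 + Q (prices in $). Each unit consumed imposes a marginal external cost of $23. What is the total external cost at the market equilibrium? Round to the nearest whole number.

Market equilibrium (private): 10 + Q = 75 - 2Q → Q_m = 21.6667.
Total external cost = MEC × Q_m = 23 × 21.6667 = 498.3341.

$498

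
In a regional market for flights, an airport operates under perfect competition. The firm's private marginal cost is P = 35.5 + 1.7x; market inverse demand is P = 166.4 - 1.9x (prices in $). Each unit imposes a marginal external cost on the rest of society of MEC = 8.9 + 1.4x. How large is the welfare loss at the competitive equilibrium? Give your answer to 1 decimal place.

Market equilibrium (private): 35.5 + 1.7x = 166.4 - 1.9x → x_m = 36.3611.
Social marginal cost = private MC + MEC = 44.4 + 3.1x.
Set SMC = demand: 44.4 + 3.1x = 166.4 - 1.9x → x* = 24.4000.
Between x* and x_m the wedge SMC − demand runs linearly from 0 to MEC(x_m), so the loss is a triangle.
DWL = ½ × 11.9611 × 59.8056 = 357.6704.

DWL = $357.7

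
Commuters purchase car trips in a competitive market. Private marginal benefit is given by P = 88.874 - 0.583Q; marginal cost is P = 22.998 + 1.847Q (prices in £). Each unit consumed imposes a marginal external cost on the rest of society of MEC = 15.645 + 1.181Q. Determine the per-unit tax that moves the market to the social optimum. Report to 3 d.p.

tax = £32.073 per unit

Social marginal benefit = demand − MEC = 73.229 - 1.764Q.
Set SMB = MC: 73.229 - 1.764Q = 22.998 + 1.847Q → Q* = 13.9106.
The Pigouvian tax equals MEC at Q*: 15.645 + 1.181×13.9106 = 32.0734.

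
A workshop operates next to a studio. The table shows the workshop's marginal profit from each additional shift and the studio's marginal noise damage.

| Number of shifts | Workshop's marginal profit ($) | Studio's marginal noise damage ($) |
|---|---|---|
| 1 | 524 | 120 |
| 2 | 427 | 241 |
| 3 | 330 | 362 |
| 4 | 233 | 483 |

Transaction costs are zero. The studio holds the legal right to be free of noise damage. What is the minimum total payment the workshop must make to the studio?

Efficient level: marginal profit ≥ marginal noise damage through level 2, so k* = 2.
With the studio holding the right, the workshop must at least compensate total damage at k*: 120 + 241 = 361.

$361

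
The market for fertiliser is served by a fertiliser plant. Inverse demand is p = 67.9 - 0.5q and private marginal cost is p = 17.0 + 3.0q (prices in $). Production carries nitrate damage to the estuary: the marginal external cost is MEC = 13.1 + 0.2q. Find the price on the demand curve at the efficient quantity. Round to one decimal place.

Social marginal cost = private MC + MEC = 30.1 + 3.2q.
Set SMC = demand: 30.1 + 3.2q = 67.9 - 0.5q → q* = 10.2162.
Consumer price on the demand curve at q*: 67.9 − 0.5×10.2162 = 62.7919.

P = $62.8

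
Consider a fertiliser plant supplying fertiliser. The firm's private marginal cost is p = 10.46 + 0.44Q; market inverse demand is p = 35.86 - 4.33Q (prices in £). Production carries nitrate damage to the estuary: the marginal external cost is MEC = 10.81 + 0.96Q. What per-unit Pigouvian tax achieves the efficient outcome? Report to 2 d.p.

Social marginal cost = private MC + MEC = 21.27 + 1.40Q.
Set SMC = demand: 21.27 + 1.40Q = 35.86 - 4.33Q → Q* = 2.5462.
The Pigouvian tax equals MEC at Q*: 10.81 + 0.96×2.5462 = 13.2544.

tax = £13.25 per unit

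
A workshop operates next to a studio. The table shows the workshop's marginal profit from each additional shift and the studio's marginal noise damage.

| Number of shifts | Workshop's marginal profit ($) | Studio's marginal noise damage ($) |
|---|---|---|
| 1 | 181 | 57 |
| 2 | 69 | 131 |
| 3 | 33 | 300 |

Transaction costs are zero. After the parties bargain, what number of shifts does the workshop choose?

Bargaining reaches the level where marginal profit last exceeds marginal noise damage.
That holds through level 1 (181 ≥ 57) but not at 2 (69 < 131).

1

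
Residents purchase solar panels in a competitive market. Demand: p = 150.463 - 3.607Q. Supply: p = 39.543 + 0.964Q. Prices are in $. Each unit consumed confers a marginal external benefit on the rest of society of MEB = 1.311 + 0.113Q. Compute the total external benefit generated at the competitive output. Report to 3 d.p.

Market equilibrium (private): 39.543 + 0.964Q = 150.463 - 3.607Q → Q_m = 24.2660.
Total external benefit = ∫₀^{Q_m} (1.311 + 0.113Q) dQ = 1.311×24.2660 + ½×0.113×24.2660² = 65.0821.

$65.082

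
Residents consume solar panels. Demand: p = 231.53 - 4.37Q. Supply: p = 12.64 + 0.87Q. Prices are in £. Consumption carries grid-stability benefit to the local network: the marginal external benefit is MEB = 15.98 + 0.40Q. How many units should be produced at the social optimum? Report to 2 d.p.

Social marginal benefit = demand + MEB = 247.51 - 3.97Q.
Set SMB = MC: 247.51 - 3.97Q = 12.64 + 0.87Q → Q* = 48.5269.

Q* = 48.53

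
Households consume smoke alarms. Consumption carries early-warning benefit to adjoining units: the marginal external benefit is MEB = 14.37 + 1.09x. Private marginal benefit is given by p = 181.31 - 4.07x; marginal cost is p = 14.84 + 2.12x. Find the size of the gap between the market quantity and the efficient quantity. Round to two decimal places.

Market equilibrium (private): 14.84 + 2.12x = 181.31 - 4.07x → x_m = 26.8934.
Social marginal benefit = demand + MEB = 195.68 - 2.98x.
Set SMB = MC: 195.68 - 2.98x = 14.84 + 2.12x → x* = 35.4588.
Gap = |26.8934 − 35.4588| = 8.5654.

8.57 units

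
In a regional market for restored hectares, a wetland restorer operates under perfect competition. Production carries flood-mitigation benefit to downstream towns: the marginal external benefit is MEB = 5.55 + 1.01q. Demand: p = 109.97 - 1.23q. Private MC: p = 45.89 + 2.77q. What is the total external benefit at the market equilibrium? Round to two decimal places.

Market equilibrium (private): 45.89 + 2.77q = 109.97 - 1.23q → q_m = 16.0200.
Total external benefit = ∫₀^{q_m} (5.55 + 1.01q) dq = 5.55×16.0200 + ½×1.01×16.0200² = 218.5144.

218.51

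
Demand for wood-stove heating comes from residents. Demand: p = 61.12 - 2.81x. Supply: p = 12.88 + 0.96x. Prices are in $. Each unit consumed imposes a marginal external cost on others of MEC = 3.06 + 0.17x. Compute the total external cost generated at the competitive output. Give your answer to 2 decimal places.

$53.07

Market equilibrium (private): 12.88 + 0.96x = 61.12 - 2.81x → x_m = 12.7958.
Total external cost = ∫₀^{x_m} (3.06 + 0.17x) dx = 3.06×12.7958 + ½×0.17×12.7958² = 53.0724.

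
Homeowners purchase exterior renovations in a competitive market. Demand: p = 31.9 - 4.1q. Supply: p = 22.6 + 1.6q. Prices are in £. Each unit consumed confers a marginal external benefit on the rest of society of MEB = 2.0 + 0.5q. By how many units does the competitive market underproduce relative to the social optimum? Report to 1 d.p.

0.5 units

Market equilibrium (private): 22.6 + 1.6q = 31.9 - 4.1q → q_m = 1.6316.
Social marginal benefit = demand + MEB = 33.9 - 3.6q.
Set SMB = MC: 33.9 - 3.6q = 22.6 + 1.6q → q* = 2.1731.
Gap = |1.6316 − 2.1731| = 0.5415.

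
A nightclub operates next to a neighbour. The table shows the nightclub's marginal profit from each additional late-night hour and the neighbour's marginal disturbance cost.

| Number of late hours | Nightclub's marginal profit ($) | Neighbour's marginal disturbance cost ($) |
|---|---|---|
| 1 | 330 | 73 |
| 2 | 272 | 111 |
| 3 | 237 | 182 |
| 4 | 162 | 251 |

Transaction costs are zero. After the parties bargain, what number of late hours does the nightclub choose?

Bargaining reaches the level where marginal profit last exceeds marginal disturbance cost.
That holds through level 3 (237 ≥ 182) but not at 4 (162 < 251).

3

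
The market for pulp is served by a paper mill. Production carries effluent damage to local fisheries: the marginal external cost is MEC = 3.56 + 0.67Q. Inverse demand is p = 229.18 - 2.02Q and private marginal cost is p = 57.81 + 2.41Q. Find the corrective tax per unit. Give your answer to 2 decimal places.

tax = 25.61 per unit

Social marginal cost = private MC + MEC = 61.37 + 3.08Q.
Set SMC = demand: 61.37 + 3.08Q = 229.18 - 2.02Q → Q* = 32.9039.
The Pigouvian tax equals MEC at Q*: 3.56 + 0.67×32.9039 = 25.6056.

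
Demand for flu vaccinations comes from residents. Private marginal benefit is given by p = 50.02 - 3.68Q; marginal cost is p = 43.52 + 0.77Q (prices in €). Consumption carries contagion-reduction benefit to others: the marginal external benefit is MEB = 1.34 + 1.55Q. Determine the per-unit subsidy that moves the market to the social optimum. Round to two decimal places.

Social marginal benefit = demand + MEB = 51.36 - 2.13Q.
Set SMB = MC: 51.36 - 2.13Q = 43.52 + 0.77Q → Q* = 2.7034.
The Pigouvian subsidy equals MEB at Q*: 1.34 + 1.55×2.7034 = 5.5303.

subsidy = €5.53 per unit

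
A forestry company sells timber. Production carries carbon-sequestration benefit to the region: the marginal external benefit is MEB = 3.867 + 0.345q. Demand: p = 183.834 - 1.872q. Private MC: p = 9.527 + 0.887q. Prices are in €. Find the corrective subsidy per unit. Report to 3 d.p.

Social marginal cost = private MC − MEB = 5.660 + 0.542q.
Set SMC = demand: 5.660 + 0.542q = 183.834 - 1.872q → q* = 73.8086.
The Pigouvian subsidy equals MEB at q*: 3.867 + 0.345×73.8086 = 29.3310.

subsidy = €29.331 per unit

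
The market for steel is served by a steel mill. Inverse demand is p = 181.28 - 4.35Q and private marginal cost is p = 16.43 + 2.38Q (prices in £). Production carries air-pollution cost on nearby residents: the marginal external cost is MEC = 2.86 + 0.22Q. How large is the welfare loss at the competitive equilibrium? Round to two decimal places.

DWL = £4.90

Market equilibrium (private): 16.43 + 2.38Q = 181.28 - 4.35Q → Q_m = 24.4948.
Social marginal cost = private MC + MEC = 19.29 + 2.60Q.
Set SMC = demand: 19.29 + 2.60Q = 181.28 - 4.35Q → Q* = 23.3079.
Between Q* and Q_m the wedge SMC − demand runs linearly from 0 to MEC(Q_m), so the loss is a triangle.
DWL = ½ × 1.1869 × 8.2489 = 4.8953.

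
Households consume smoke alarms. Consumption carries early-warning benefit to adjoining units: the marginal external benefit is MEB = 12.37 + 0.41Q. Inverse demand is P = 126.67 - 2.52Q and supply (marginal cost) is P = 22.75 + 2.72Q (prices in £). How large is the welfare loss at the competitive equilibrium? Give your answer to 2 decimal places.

DWL = £43.51

Market equilibrium (private): 22.75 + 2.72Q = 126.67 - 2.52Q → Q_m = 19.8321.
Social marginal benefit = demand + MEB = 139.04 - 2.11Q.
Set SMB = MC: 139.04 - 2.11Q = 22.75 + 2.72Q → Q* = 24.0766.
Height of the DWL triangle at Q_m is SMB(Q_m) − MC(Q_m) = MEB(Q_m) = 20.5011.
DWL = ½ × 4.2445 × 20.5011 = 43.5085.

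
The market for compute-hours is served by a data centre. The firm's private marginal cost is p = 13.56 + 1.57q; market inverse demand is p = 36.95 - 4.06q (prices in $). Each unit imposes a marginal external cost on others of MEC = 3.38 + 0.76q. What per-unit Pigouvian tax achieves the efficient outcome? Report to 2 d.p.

tax = $5.76 per unit

Social marginal cost = private MC + MEC = 16.94 + 2.33q.
Set SMC = demand: 16.94 + 2.33q = 36.95 - 4.06q → q* = 3.1315.
The Pigouvian tax equals MEC at q*: 3.38 + 0.76×3.1315 = 5.7599.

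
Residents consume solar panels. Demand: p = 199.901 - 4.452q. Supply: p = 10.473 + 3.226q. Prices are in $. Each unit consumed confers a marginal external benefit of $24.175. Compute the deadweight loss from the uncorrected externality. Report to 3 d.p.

Market equilibrium (private): 10.473 + 3.226q = 199.901 - 4.452q → q_m = 24.6715.
Social marginal benefit = demand + MEB = 224.076 - 4.452q.
Set SMB = MC: 224.076 - 4.452q = 10.473 + 3.226q → q* = 27.8201.
Between q* and q_m the wedge SMB − MC runs linearly from 0 to MEB(q_m), so the loss is a triangle.
DWL = ½ × 3.1486 × 24.1750 = 38.0587.

DWL = $38.059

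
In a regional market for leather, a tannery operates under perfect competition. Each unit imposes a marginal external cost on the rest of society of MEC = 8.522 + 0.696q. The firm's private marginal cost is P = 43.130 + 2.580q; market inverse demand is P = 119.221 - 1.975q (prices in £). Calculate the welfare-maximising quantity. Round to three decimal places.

Social marginal cost = private MC + MEC = 51.652 + 3.276q.
Set SMC = demand: 51.652 + 3.276q = 119.221 - 1.975q → q* = 12.8678.

q* = 12.868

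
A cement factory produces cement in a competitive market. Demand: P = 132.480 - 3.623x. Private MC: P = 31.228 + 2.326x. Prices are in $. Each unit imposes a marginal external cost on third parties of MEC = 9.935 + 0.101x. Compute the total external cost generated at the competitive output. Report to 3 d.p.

Market equilibrium (private): 31.228 + 2.326x = 132.480 - 3.623x → x_m = 17.0200.
Total external cost = ∫₀^{x_m} (9.935 + 0.101x) dx = 9.935×17.0200 + ½×0.101×17.0200² = 183.7226.

$183.723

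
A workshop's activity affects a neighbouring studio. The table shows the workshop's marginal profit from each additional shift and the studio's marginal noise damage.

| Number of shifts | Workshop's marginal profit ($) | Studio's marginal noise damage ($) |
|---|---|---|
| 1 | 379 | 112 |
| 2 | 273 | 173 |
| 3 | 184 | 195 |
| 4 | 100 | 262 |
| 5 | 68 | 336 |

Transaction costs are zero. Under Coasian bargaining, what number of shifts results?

2

Bargaining reaches the level where marginal profit last exceeds marginal noise damage.
That holds through level 2 (273 ≥ 173) but not at 3 (184 < 195).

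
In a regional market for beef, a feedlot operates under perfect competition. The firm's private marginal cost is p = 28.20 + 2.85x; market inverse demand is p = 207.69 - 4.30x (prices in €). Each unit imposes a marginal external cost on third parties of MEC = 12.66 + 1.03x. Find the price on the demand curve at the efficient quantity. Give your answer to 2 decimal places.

Social marginal cost = private MC + MEC = 40.86 + 3.88x.
Set SMC = demand: 40.86 + 3.88x = 207.69 - 4.30x → x* = 20.3949.
Consumer price on the demand curve at x*: 207.69 − 4.30×20.3949 = 119.9919.

P = €119.99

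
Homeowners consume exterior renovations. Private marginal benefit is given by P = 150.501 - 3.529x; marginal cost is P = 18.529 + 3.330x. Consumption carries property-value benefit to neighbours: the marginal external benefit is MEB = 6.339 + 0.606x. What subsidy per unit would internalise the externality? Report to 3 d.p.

Social marginal benefit = demand + MEB = 156.840 - 2.923x.
Set SMB = MC: 156.840 - 2.923x = 18.529 + 3.330x → x* = 22.1191.
The Pigouvian subsidy equals MEB at x*: 6.339 + 0.606×22.1191 = 19.7432.

subsidy = 19.743 per unit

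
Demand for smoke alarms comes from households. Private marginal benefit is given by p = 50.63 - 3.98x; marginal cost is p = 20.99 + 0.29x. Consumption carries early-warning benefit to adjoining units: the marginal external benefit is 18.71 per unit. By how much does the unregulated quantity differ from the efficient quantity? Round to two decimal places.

Market equilibrium (private): 20.99 + 0.29x = 50.63 - 3.98x → x_m = 6.9415.
Social marginal benefit = demand + MEB = 69.34 - 3.98x.
Set SMB = MC: 69.34 - 3.98x = 20.99 + 0.29x → x* = 11.3232.
Gap = |6.9415 − 11.3232| = 4.3817.

4.38 units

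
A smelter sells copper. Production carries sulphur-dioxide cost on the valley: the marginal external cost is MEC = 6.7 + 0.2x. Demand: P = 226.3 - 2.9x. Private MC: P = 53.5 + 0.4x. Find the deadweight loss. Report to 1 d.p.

Market equilibrium (private): 53.5 + 0.4x = 226.3 - 2.9x → x_m = 52.3636.
Social marginal cost = private MC + MEC = 60.2 + 0.6x.
Set SMC = demand: 60.2 + 0.6x = 226.3 - 2.9x → x* = 47.4571.
The welfare-loss triangle has base |x_m − x*| and height MEC(x_m) (the vertical gap between SMC and demand is zero at x* and MEC at x_m).
DWL = ½ × 4.9065 × 17.1727 = 42.1289.

DWL = 42.1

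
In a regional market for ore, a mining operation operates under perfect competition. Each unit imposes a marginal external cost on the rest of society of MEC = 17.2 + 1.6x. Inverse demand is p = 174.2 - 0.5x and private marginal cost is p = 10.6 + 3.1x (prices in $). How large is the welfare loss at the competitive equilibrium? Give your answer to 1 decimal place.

DWL = $777.3

Market equilibrium (private): 10.6 + 3.1x = 174.2 - 0.5x → x_m = 45.4444.
Social marginal cost = private MC + MEC = 27.8 + 4.7x.
Set SMC = demand: 27.8 + 4.7x = 174.2 - 0.5x → x* = 28.1538.
The loss is the area between SMC and demand from x* to x_m; with linear curves that's a triangle of height MEC(x_m).
DWL = ½ × 17.2906 × 89.9111 = 777.3084.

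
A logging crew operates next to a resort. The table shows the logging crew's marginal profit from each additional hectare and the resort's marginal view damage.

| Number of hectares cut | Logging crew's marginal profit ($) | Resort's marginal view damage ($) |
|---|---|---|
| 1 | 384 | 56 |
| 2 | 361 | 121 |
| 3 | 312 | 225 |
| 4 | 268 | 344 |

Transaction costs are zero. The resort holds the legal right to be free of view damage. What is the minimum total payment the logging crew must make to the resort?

Efficient level: marginal profit ≥ marginal view damage through level 3, so k* = 3.
With the resort holding the right, the logging crew must at least compensate total damage at k*: 56 + 121 + 225 = 402.

$402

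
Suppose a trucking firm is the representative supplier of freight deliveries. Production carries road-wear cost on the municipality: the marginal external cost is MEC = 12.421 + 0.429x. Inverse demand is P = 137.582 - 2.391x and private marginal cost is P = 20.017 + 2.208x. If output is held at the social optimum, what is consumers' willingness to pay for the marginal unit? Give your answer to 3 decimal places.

P = 87.582

Social marginal cost = private MC + MEC = 32.438 + 2.637x.
Set SMC = demand: 32.438 + 2.637x = 137.582 - 2.391x → x* = 20.9117.
Consumer price on the demand curve at x*: 137.582 − 2.391×20.9117 = 87.5821.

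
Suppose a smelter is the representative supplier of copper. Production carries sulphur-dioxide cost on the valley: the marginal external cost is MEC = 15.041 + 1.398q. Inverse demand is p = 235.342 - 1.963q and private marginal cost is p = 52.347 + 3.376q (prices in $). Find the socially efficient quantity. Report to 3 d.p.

q* = 24.930

Social marginal cost = private MC + MEC = 67.388 + 4.774q.
Set SMC = demand: 67.388 + 4.774q = 235.342 - 1.963q → q* = 24.9301.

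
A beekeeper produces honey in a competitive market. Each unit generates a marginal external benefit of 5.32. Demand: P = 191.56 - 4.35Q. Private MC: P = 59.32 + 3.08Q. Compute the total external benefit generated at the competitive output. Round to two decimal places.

Market equilibrium (private): 59.32 + 3.08Q = 191.56 - 4.35Q → Q_m = 17.7981.
Total external benefit = MEB × Q_m = 5.32 × 17.7981 = 94.6859.

94.69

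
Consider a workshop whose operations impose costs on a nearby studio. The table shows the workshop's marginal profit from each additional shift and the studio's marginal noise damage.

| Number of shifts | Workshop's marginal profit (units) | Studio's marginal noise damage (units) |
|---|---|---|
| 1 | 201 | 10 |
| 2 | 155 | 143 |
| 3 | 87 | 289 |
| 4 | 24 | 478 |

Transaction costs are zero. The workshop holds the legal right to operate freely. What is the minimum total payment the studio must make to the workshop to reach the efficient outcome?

Left alone the workshop would choose level 4 (marginal profit stays positive).
Efficient level: k* = 2 (marginal profit ≥ marginal noise damage through 2).
The studio must at least cover the workshop's forgone profit from cutting 4→2: 87 + 24 = 111.

111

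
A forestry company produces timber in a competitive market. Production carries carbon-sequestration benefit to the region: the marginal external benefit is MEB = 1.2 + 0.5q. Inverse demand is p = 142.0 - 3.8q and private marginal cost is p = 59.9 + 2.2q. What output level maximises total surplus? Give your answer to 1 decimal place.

q* = 15.1

Social marginal cost = private MC − MEB = 58.7 + 1.7q.
Set SMC = demand: 58.7 + 1.7q = 142.0 - 3.8q → q* = 15.1455.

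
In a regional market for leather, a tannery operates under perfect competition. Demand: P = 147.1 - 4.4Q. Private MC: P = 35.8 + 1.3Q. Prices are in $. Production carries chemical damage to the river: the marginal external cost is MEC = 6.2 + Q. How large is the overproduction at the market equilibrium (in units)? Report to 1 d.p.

Market equilibrium (private): 35.8 + 1.3Q = 147.1 - 4.4Q → Q_m = 19.5263.
Social marginal cost = private MC + MEC = 42.0 + 2.3Q.
Set SMC = demand: 42.0 + 2.3Q = 147.1 - 4.4Q → Q* = 15.6866.
Gap = |19.5263 − 15.6866| = 3.8397.

3.8 units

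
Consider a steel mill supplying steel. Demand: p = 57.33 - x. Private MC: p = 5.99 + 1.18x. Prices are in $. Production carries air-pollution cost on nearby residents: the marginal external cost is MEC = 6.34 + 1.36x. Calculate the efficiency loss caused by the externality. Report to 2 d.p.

DWL = $207.93

Market equilibrium (private): 5.99 + 1.18x = 57.33 - x → x_m = 23.5505.
Social marginal cost = private MC + MEC = 12.33 + 2.54x.
Set SMC = demand: 12.33 + 2.54x = 57.33 - x → x* = 12.7119.
Height of the DWL triangle at x_m is SMC(x_m) − demand(x_m) = MEC(x_m) = 38.3686.
DWL = ½ × 10.8386 × 38.3686 = 207.9310.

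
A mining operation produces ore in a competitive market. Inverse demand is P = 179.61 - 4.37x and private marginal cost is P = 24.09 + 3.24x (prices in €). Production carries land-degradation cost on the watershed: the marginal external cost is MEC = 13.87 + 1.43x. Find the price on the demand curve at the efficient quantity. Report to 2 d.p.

P = €111.14

Social marginal cost = private MC + MEC = 37.96 + 4.67x.
Set SMC = demand: 37.96 + 4.67x = 179.61 - 4.37x → x* = 15.6692.
Consumer price on the demand curve at x*: 179.61 − 4.37×15.6692 = 111.1356.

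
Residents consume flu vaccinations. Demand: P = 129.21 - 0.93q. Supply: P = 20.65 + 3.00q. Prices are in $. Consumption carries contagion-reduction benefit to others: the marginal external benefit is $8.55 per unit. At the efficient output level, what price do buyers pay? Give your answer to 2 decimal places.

P = $101.50

Social marginal benefit = demand + MEB = 137.76 - 0.93q.
Set SMB = MC: 137.76 - 0.93q = 20.65 + 3.00q → q* = 29.7990.
Consumer price on the demand curve at q*: 129.21 − 0.93×29.7990 = 101.4969.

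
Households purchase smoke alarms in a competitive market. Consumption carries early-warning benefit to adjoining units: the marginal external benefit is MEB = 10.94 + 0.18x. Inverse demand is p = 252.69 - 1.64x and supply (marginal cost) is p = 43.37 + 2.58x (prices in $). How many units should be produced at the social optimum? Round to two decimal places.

Social marginal benefit = demand + MEB = 263.63 - 1.46x.
Set SMB = MC: 263.63 - 1.46x = 43.37 + 2.58x → x* = 54.5198.

x* = 54.52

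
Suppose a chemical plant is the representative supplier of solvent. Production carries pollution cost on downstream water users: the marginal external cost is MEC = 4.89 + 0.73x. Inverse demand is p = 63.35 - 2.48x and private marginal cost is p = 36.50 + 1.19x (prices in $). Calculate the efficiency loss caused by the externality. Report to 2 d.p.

Market equilibrium (private): 36.50 + 1.19x = 63.35 - 2.48x → x_m = 7.3161.
Social marginal cost = private MC + MEC = 41.39 + 1.92x.
Set SMC = demand: 41.39 + 1.92x = 63.35 - 2.48x → x* = 4.9909.
Height of the DWL triangle at x_m is SMC(x_m) − demand(x_m) = MEC(x_m) = 10.2307.
DWL = ½ × 2.3252 × 10.2307 = 11.8942.

DWL = $11.89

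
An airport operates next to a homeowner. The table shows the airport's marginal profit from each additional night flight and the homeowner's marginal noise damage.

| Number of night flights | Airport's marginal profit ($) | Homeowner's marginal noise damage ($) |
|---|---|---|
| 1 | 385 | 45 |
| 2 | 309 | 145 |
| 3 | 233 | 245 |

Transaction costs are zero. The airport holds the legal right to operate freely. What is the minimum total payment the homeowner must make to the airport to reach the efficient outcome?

Left alone the airport would choose level 3 (marginal profit stays positive).
Efficient level: k* = 2 (marginal profit ≥ marginal noise damage through 2).
The homeowner must at least cover the airport's forgone profit from cutting 3→2: 233 = 233.

$233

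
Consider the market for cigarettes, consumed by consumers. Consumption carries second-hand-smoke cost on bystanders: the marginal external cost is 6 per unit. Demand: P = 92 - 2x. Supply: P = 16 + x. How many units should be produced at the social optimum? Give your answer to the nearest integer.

Social marginal benefit = demand − MEC = 86 - 2x.
Set SMB = MC: 86 - 2x = 16 + x → x* = 23.3333.

x* = 23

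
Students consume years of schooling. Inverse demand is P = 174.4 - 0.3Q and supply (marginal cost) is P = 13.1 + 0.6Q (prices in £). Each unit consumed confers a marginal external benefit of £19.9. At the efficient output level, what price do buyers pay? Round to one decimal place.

P = £114.0

Social marginal benefit = demand + MEB = 194.3 - 0.3Q.
Set SMB = MC: 194.3 - 0.3Q = 13.1 + 0.6Q → Q* = 201.3333.
Consumer price on the demand curve at Q*: 174.4 − 0.3×201.3333 = 114.0000.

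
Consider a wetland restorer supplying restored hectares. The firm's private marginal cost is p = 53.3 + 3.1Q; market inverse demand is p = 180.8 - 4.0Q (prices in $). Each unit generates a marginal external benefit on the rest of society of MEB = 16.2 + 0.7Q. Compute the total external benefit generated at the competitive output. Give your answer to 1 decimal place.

Market equilibrium (private): 53.3 + 3.1Q = 180.8 - 4.0Q → Q_m = 17.9577.
Total external benefit = ∫₀^{Q_m} (16.2 + 0.7Q) dQ = 16.2×17.9577 + ½×0.7×17.9577² = 403.7824.

$403.8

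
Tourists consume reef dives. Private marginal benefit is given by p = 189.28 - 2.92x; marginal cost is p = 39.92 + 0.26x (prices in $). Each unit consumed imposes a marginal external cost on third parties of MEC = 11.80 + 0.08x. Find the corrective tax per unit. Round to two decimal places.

tax = $15.18 per unit

Social marginal benefit = demand − MEC = 177.48 - 3.00x.
Set SMB = MC: 177.48 - 3.00x = 39.92 + 0.26x → x* = 42.1963.
The Pigouvian tax equals MEC at x*: 11.80 + 0.08×42.1963 = 15.1757.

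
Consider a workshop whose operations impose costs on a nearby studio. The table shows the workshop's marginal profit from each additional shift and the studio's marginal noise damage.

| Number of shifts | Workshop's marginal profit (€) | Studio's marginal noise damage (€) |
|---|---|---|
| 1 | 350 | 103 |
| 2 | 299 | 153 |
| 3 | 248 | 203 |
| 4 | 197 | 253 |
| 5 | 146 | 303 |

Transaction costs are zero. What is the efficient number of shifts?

Bargaining reaches the level where marginal profit last exceeds marginal noise damage.
That holds through level 3 (248 ≥ 203) but not at 4 (197 < 253).

3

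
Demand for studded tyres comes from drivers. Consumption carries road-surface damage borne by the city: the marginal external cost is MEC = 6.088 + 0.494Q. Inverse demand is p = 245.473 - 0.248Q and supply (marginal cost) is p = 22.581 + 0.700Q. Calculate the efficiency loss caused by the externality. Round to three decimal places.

Market equilibrium (private): 22.581 + 0.700Q = 245.473 - 0.248Q → Q_m = 235.1181.
Social marginal benefit = demand − MEC = 239.385 - 0.742Q.
Set SMB = MC: 239.385 - 0.742Q = 22.581 + 0.700Q → Q* = 150.3495.
The welfare-loss triangle has base |Q_m − Q*| and height MEC(Q_m) (the vertical gap between SMB and MC is zero at Q* and MEC at Q_m).
DWL = ½ × 84.7686 × 122.2364 = 5180.9042.

DWL = 5180.904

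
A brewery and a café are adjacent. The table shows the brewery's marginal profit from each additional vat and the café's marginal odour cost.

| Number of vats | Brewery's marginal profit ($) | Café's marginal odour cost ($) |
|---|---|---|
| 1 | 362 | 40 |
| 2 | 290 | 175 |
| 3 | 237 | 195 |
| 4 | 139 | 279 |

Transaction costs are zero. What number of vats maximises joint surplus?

3

Bargaining reaches the level where marginal profit last exceeds marginal odour cost.
That holds through level 3 (237 ≥ 195) but not at 4 (139 < 279).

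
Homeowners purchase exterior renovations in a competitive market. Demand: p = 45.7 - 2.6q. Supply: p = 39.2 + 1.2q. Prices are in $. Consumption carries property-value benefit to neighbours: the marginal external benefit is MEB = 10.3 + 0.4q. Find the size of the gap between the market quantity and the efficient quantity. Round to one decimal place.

Market equilibrium (private): 39.2 + 1.2q = 45.7 - 2.6q → q_m = 1.7105.
Social marginal benefit = demand + MEB = 56.0 - 2.2q.
Set SMB = MC: 56.0 - 2.2q = 39.2 + 1.2q → q* = 4.9412.
Gap = |1.7105 − 4.9412| = 3.2307.

3.2 units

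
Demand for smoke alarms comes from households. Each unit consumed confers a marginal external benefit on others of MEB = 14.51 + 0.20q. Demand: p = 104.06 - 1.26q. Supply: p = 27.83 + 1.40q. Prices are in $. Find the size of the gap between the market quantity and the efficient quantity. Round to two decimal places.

Market equilibrium (private): 27.83 + 1.40q = 104.06 - 1.26q → q_m = 28.6579.
Social marginal benefit = demand + MEB = 118.57 - 1.06q.
Set SMB = MC: 118.57 - 1.06q = 27.83 + 1.40q → q* = 36.8862.
Gap = |28.6579 − 36.8862| = 8.2283.

8.23 units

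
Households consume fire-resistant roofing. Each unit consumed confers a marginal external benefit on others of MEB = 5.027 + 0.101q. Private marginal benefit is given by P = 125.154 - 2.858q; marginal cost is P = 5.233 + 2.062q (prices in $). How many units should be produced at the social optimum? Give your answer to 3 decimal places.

Social marginal benefit = demand + MEB = 130.181 - 2.757q.
Set SMB = MC: 130.181 - 2.757q = 5.233 + 2.062q → q* = 25.9282.

q* = 25.928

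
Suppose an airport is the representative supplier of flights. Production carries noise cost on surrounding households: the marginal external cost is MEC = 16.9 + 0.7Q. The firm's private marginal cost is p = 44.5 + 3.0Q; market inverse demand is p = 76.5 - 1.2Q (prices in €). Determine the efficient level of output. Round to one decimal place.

Social marginal cost = private MC + MEC = 61.4 + 3.7Q.
Set SMC = demand: 61.4 + 3.7Q = 76.5 - 1.2Q → Q* = 3.0816.

Q* = 3.1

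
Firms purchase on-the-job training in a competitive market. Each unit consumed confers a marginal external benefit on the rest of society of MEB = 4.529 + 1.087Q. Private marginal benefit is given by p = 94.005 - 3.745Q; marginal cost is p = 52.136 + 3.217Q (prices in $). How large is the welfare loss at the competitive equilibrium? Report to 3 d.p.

DWL = $10.422

Market equilibrium (private): 52.136 + 3.217Q = 94.005 - 3.745Q → Q_m = 6.0139.
Social marginal benefit = demand + MEB = 98.534 - 2.658Q.
Set SMB = MC: 98.534 - 2.658Q = 52.136 + 3.217Q → Q* = 7.8975.
The welfare-loss triangle has base |Q_m − Q*| and height MEB(Q_m) (the vertical gap between SMB and MC is zero at Q* and MEB at Q_m).
DWL = ½ × 1.8836 × 11.0661 = 10.4221.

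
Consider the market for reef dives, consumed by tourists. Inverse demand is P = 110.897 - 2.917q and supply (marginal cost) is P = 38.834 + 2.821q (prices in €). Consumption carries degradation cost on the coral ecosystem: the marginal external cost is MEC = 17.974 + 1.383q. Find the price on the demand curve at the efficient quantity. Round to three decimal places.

P = €88.740

Social marginal benefit = demand − MEC = 92.923 - 4.300q.
Set SMB = MC: 92.923 - 4.300q = 38.834 + 2.821q → q* = 7.5957.
Consumer price on the demand curve at q*: 110.897 − 2.917×7.5957 = 88.7403.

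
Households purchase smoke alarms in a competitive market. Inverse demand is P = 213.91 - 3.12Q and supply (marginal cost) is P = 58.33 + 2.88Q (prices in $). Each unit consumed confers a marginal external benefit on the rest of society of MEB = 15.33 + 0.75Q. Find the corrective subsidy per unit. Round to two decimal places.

subsidy = $39.75 per unit

Social marginal benefit = demand + MEB = 229.24 - 2.37Q.
Set SMB = MC: 229.24 - 2.37Q = 58.33 + 2.88Q → Q* = 32.5543.
The Pigouvian subsidy equals MEB at Q*: 15.33 + 0.75×32.5543 = 39.7457.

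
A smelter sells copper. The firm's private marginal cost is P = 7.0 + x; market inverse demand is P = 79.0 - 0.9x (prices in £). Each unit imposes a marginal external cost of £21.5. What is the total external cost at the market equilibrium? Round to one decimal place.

£814.7

Market equilibrium (private): 7.0 + x = 79.0 - 0.9x → x_m = 37.8947.
Total external cost = MEC × x_m = 21.5 × 37.8947 = 814.7361.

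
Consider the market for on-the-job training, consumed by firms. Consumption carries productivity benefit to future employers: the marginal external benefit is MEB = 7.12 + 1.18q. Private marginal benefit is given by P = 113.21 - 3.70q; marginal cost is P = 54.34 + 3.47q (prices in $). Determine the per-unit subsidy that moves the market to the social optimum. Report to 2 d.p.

Social marginal benefit = demand + MEB = 120.33 - 2.52q.
Set SMB = MC: 120.33 - 2.52q = 54.34 + 3.47q → q* = 11.0167.
The Pigouvian subsidy equals MEB at q*: 7.12 + 1.18×11.0167 = 20.1197.

subsidy = $20.12 per unit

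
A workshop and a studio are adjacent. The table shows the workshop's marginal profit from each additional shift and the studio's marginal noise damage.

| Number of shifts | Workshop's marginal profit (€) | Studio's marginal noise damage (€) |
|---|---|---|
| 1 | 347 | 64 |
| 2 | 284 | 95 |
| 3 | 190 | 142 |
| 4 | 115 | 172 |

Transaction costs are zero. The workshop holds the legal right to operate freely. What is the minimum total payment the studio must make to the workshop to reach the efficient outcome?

€115

Left alone the workshop would choose level 4 (marginal profit stays positive).
Efficient level: k* = 3 (marginal profit ≥ marginal noise damage through 3).
The studio must at least cover the workshop's forgone profit from cutting 4→3: 115 = 115.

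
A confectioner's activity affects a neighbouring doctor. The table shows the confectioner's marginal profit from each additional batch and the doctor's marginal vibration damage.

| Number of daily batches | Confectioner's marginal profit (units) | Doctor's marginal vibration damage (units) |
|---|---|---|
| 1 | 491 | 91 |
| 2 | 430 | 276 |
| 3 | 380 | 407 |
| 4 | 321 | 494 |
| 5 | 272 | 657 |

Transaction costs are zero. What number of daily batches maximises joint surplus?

Bargaining reaches the level where marginal profit last exceeds marginal vibration damage.
That holds through level 2 (430 ≥ 276) but not at 3 (380 < 407).

2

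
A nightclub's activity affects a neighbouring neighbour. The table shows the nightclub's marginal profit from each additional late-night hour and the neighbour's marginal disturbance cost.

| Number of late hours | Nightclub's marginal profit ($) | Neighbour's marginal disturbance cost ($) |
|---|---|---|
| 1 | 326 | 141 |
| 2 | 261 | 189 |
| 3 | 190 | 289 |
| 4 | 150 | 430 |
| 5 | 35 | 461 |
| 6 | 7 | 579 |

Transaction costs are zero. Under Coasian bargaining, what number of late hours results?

2

Bargaining reaches the level where marginal profit last exceeds marginal disturbance cost.
That holds through level 2 (261 ≥ 189) but not at 3 (190 < 289).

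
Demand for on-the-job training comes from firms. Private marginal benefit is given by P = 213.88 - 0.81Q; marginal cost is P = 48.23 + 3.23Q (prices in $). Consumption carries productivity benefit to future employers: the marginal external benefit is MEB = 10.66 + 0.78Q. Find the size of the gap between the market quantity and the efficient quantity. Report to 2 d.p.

13.08 units

Market equilibrium (private): 48.23 + 3.23Q = 213.88 - 0.81Q → Q_m = 41.0025.
Social marginal benefit = demand + MEB = 224.54 - 0.03Q.
Set SMB = MC: 224.54 - 0.03Q = 48.23 + 3.23Q → Q* = 54.0828.
Gap = |41.0025 − 54.0828| = 13.0803.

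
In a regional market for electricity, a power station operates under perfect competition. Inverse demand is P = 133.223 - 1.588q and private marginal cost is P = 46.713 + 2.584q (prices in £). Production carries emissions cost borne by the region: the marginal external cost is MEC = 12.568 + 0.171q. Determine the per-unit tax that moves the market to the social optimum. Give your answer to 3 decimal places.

tax = £15.479 per unit

Social marginal cost = private MC + MEC = 59.281 + 2.755q.
Set SMC = demand: 59.281 + 2.755q = 133.223 - 1.588q → q* = 17.0256.
The Pigouvian tax equals MEC at q*: 12.568 + 0.171×17.0256 = 15.4794.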